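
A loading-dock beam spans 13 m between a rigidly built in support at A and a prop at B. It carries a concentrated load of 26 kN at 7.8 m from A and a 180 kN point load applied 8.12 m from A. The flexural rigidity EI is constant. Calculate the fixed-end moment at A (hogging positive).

M_A = 434.1 kN·m

Release the roller at B. Primary structure: cantilever fixed at A.
Downward deflection at the released point B due to the loads:
  point load 26 at a = 7.8: Pa²(3L − a)/(6EI) = 8226/EI
  point load 180 at a = 8.12: Pa²(3L − a)/(6EI) = 61082/EI
  δ_0 = 69307/EI
Flexibility coefficient — unit upward force at B: δ_{BB} = L³/(3EI) = 732.3/EI.
Compatibility at B: δ_0 − R_B·δ_{BB} = 0, so R_B = 69307/732.3 = 94.64 kN.
Moment equilibrium about A: M_A = Σ(load moments about A) − R_B·L = 1664 − 94.64×13 = 434.1 kN·m.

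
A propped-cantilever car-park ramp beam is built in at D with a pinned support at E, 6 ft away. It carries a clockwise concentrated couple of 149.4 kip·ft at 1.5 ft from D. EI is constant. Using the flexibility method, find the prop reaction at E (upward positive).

Take the reaction at E as the redundant and release it; the primary structure is a cantilever fixed at D.
Downward deflection at the released point E due to the loads:
  clockwise couple 149.4 at a = 1.5: M₀a(2L − a)/(2EI) = 1177/EI
Tip deflection under a unit load at E: L³/(3EI) = 72/EI.
Compatibility at E: δ_0 − R_E·δ_{EE} = 0, so R_E = 1177/72 = 16.34 kip.

R_E = 16.34 kip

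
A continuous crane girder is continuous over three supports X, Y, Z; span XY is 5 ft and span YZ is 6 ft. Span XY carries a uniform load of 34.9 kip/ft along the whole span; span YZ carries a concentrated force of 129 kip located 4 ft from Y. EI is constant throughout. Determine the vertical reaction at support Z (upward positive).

R_Z = 67.31 kip

Release continuity at Y by inserting a hinge; the redundant is the internal moment M_Y. The primary structure is two simply-supported spans XY and YZ.
Rotations at Y on the released spans (each span's end-slope, ×1/EI):
  span XY: UDL 34.9: wL³/(24EI) = 181.8/EI
  span YZ: point load 129 at a = 4: Pab(L + b)/(6LEI) = 229.3/EI
  relative rotation θ_0 = (181.8 + 229.3)/EI = 411.1/EI
A unit hogging moment at Y produces rotation L₁/(3EI) + L₂/(3EI) = 3.667/EI.
Slope continuity at Y: θ_0 = M_Y·3.667/EI, so M_Y = 411.1/3.667 = 112.1 kip·ft (hogging).
Span YZ, ΣM about Z: R_Y^{YZ}·6 = 258 + 112.1, so R_Y^{YZ} = 61.69 kip and R_Z = 129 − 61.69 = 67.31 kip.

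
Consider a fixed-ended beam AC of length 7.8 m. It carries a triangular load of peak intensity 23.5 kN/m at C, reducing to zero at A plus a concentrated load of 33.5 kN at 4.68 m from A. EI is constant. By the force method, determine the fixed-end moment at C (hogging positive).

M_C = 109.1 kN·m

Take the two fixed-end moments M_A, M_C as redundants; the released structure is the simple span AC.
End rotations of the released simple span under the applied load (×1/EI):
  at A: triangular load, peak 23.5: 7w₀L³/(360EI) = 216.8/EI
  at C: triangular load, peak 23.5: w₀L³/(45EI) = 247.8/EI
  at A: point load 33.5 at a = 4.68: Pab(L + b)/(6LEI) = 114.1/EI
  at C: point load 33.5 at a = 4.68: Pab(L + a)/(6LEI) = 130.4/EI
  θ_A0 = 331/EI,  θ_C0 = 378.3/EI
Flexibility coefficients: a unit moment at one end gives L/(3EI) there and L/(6EI) at the far end, so f₁₁ = f₂₂ = 2.6/EI and f₁₂ = f₂₁ = 1.3/EI.
Compatibility — zero rotation at each built-in end:
  2.6 M_A + 1.3 M_C = 331
  1.3 M_A + 2.6 M_C = 378.3
Solving the pair gives M_A = 72.74 kN·m and M_C = 109.1 kN·m (hogging).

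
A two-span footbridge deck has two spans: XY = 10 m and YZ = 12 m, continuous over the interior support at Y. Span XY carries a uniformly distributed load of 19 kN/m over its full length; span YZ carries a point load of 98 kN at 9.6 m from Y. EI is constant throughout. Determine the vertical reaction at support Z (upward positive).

Release continuity at Y by inserting a hinge; the redundant is the internal moment M_Y. The primary structure is two simply-supported spans XY and YZ.
Rotations at Y on the released spans (each span's end-slope, ×1/EI):
  span XY: UDL 19: wL³/(24EI) = 791.7/EI
  span YZ: point load 98 at a = 9.6: Pab(L + b)/(6LEI) = 451.6/EI
  relative rotation θ_0 = (791.7 + 451.6)/EI = 1243/EI
A unit hogging moment at Y produces rotation L₁/(3EI) + L₂/(3EI) = 7.333/EI.
Slope continuity at Y: θ_0 = M_Y·7.333/EI, so M_Y = 1243/7.333 = 169.5 kN·m (hogging).
Span YZ, ΣM about Z: R_Y^{YZ}·12 = 235.2 + 169.5, so R_Y^{YZ} = 33.73 kN and R_Z = 98 − 33.73 = 64.27 kN.

R_Z = 64.27 kN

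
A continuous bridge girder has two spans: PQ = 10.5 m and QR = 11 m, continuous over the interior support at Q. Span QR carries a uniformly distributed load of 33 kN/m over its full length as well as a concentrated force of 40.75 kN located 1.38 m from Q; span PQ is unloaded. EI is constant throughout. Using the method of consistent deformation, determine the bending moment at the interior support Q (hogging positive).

Release continuity at Q by inserting a hinge; the redundant is the internal moment M_Q. The primary structure is two simply-supported spans PQ and QR.
Rotations at Q on the released spans (each span's end-slope, ×1/EI):
  span QR: UDL 33: wL³/(24EI) = 1830/EI
  span QR: point load 40.75 at a = 1.38: Pab(L + b)/(6LEI) = 169/EI
  relative rotation θ_0 = (0 + 1999)/EI = 1999/EI
A unit hogging moment at Q produces rotation L₁/(3EI) + L₂/(3EI) = 7.167/EI.
Slope continuity at Q: θ_0 = M_Q·7.167/EI, so M_Q = 1999/7.167 = 278.9 kN·m (hogging).

M_Q = 278.9 kN·m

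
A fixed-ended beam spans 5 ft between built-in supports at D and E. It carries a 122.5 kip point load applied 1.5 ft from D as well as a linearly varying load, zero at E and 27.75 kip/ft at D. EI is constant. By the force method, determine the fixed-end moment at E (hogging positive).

Release both end moments; the primary structure is a simply-supported span DE with redundants M_D and M_E.
Simple-span end rotations at D and E under the given loads:
  at D: point load 122.5 at a = 1.5: Pab(L + b)/(6LEI) = 182.2/EI
  at E: point load 122.5 at a = 1.5: Pab(L + a)/(6LEI) = 139.3/EI
  at D: triangular load, peak 27.75: w₀L³/(45EI) = 77.08/EI
  at E: triangular load, peak 27.75: 7w₀L³/(360EI) = 67.45/EI
  θ_D0 = 259.3/EI,  θ_E0 = 206.8/EI
Flexibility coefficients: a unit moment at one end gives L/(3EI) there and L/(6EI) at the far end, so f₁₁ = f₂₂ = 1.667/EI and f₁₂ = f₂₁ = 0.8333/EI.
Compatibility — zero rotation at each built-in end:
  1.667 M_D + 0.8333 M_E = 259.3
  0.8333 M_D + 1.667 M_E = 206.8
Solving the pair gives M_D = 124.7 kip·ft and M_E = 61.71 kip·ft (hogging).

M_E = 61.71 kip·ft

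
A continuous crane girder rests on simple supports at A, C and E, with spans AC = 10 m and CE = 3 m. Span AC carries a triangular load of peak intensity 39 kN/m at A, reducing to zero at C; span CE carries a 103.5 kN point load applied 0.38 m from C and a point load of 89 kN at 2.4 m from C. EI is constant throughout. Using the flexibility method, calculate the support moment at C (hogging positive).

Take M_C as the redundant. Released structure: two simple spans AC and CE with a hinge at C.
Discontinuity in slope at C on the released structure — sum the simple-span end rotations:
  span AC: triangular load, peak 39: 7w₀L³/(360EI) = 758.3/EI
  span CE: point load 103.5 at a = 0.38: Pab(L + b)/(6LEI) = 32.17/EI
  span CE: point load 89 at a = 2.4: Pab(L + b)/(6LEI) = 25.63/EI
  relative rotation θ_0 = (758.3 + 57.8)/EI = 816.1/EI
A unit hogging moment at C produces rotation L₁/(3EI) + L₂/(3EI) = 4.333/EI.
Compatibility: M_C·(L₁+L₂)/(3EI) = θ_0, giving M_C = 188.3 kN·m (hogging).

M_C = 188.3 kN·m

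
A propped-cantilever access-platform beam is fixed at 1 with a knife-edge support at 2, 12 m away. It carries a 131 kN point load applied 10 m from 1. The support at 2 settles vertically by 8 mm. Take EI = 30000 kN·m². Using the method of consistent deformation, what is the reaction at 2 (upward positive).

Release the roller at 2. Primary structure: cantilever fixed at 1.
Primary-structure tip deflection at 2 by superposition:
  point load 131 at a = 10: Pa²(3L − a)/(6EI) = 56767/EI
Flexibility coefficient — unit upward force at 2: δ_{22} = L³/(3EI) = 576/EI.
With EI = 30000 kN·m²: δ_0 = 1.8922 m and δ_{22} = 0.0192 m/kN.
Compatibility — the beam at 2 must follow the support down by 0.008 m: δ_0 − R_2·δ_{22} = 0.008, so R_2 = (1.8922 − 0.008)/0.0192 = 98.14 kN.

R_2 = 98.14 kN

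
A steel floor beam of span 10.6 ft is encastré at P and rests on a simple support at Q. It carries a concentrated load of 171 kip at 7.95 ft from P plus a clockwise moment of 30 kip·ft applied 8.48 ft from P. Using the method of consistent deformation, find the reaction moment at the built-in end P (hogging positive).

M_P = 199.2 kip·ft

Remove the prop at Q; the released (primary) structure is a cantilever built in at P.
Deflection at Q on the released cantilever, summing each load's contribution:
  point load 171 at a = 7.95: Pa²(3L − a)/(6EI) = 42960/EI
  clockwise couple 30 at a = 8.48: M₀a(2L − a)/(2EI) = 1618/EI
  δ_0 = 44578/EI
Tip deflection under a unit load at Q: L³/(3EI) = 397/EI.
The prop prevents deflection at Q: R_Q = δ_0/δ_{QQ} = 44578/397 = 112.3 kip.
Moment equilibrium about P: M_P = Σ(load moments about P) − R_Q·L = 1389 − 112.3×10.6 = 199.2 kip·ft.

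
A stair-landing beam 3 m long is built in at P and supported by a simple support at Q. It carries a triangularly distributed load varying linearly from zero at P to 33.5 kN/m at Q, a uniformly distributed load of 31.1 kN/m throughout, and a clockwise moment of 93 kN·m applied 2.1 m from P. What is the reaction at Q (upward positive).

Take the reaction at Q as the redundant and release it; the primary structure is a cantilever fixed at P.
Deflection at Q on the released cantilever, summing each load's contribution:
  triangular load, peak 33.5 at the free end: 11w₀L⁴/(120EI) = 248.7/EI
  UDL 31.1: wL⁴/(8EI) = 314.9/EI
  clockwise couple 93 at a = 2.1: M₀a(2L − a)/(2EI) = 380.8/EI
  δ_0 = 944.5/EI
Flexibility coefficient — unit upward force at Q: δ_{QQ} = L³/(3EI) = 9/EI.
The prop prevents deflection at Q: R_Q = δ_0/δ_{QQ} = 944.5/9 = 104.9 kN.

R_Q = 104.9 kN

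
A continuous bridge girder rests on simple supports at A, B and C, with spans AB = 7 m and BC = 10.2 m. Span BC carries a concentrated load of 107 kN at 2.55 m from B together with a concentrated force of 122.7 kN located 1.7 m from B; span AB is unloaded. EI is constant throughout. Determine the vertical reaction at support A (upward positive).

Release continuity at B by inserting a hinge; the redundant is the internal moment M_B. The primary structure is two simply-supported spans AB and BC.
Rotations at B on the released spans (each span's end-slope, ×1/EI):
  span BC: point load 107 at a = 2.55: Pab(L + b)/(6LEI) = 608.8/EI
  span BC: point load 122.7 at a = 1.7: Pab(L + b)/(6LEI) = 541.8/EI
  relative rotation θ_0 = (0 + 1151)/EI = 1151/EI
A unit hogging moment at B produces rotation L₁/(3EI) + L₂/(3EI) = 5.733/EI.
Compatibility: M_B·(L₁+L₂)/(3EI) = θ_0, giving M_B = 200.7 kN·m (hogging).
Span AB, ΣM about A with M_B applied at B: R_B^{AB}·7 = 0 + 200.7, so R_B^{AB} = 28.67 kN and R_A = 0 − 28.67 = -28.67 kN.

R_A = -28.67 kN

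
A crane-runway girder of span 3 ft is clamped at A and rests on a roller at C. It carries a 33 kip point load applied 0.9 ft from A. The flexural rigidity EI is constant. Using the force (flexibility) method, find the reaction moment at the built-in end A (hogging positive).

Take the reaction at C as the redundant and release it; the primary structure is a cantilever fixed at A.
Primary-structure tip deflection at C by superposition:
  point load 33 at a = 0.9: Pa²(3L − a)/(6EI) = 36.09/EI
Flexibility coefficient — unit upward force at C: δ_{CC} = L³/(3EI) = 9/EI.
Compatibility at C: δ_0 − R_C·δ_{CC} = 0, so R_C = 36.09/9 = 4.01 kip.
Moment equilibrium about A: M_A = Σ(load moments about A) − R_C·L = 29.7 − 4.01×3 = 17.67 kip·ft.

M_A = 17.67 kip·ft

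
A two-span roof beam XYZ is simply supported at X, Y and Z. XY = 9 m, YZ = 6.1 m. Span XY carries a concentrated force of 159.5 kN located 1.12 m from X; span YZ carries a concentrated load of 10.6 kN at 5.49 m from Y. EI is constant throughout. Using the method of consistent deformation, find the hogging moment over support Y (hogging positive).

M_Y = 53.71 kN·m

Take M_Y as the redundant. Released structure: two simple spans XY and YZ with a hinge at Y.
Rotations at Y on the released spans (each span's end-slope, ×1/EI):
  span XY: point load 159.5 at a = 1.12: Pab(L + a)/(6LEI) = 263.8/EI
  span YZ: point load 10.6 at a = 5.49: Pab(L + b)/(6LEI) = 6.508/EI
  relative rotation θ_0 = (263.8 + 6.508)/EI = 270.3/EI
A unit hogging moment at Y produces rotation L₁/(3EI) + L₂/(3EI) = 5.033/EI.
Slope continuity at Y: θ_0 = M_Y·5.033/EI, so M_Y = 270.3/5.033 = 53.71 kN·m (hogging).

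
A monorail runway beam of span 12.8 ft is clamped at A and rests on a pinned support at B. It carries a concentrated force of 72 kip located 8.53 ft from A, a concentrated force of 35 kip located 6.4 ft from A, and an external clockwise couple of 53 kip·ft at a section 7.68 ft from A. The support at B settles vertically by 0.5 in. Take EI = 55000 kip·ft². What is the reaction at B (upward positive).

R_B = 50.18 kip

Release the roller at B. Primary structure: cantilever fixed at A.
Primary-structure tip deflection at B by superposition:
  point load 72 at a = 8.53: Pa²(3L − a)/(6EI) = 26080/EI
  point load 35 at a = 6.4: Pa²(3L − a)/(6EI) = 7646/EI
  clockwise couple 53 at a = 7.68: M₀a(2L − a)/(2EI) = 3647/EI
  δ_0 = 37373/EI
Tip deflection under a unit load at B: L³/(3EI) = 699.1/EI.
With EI = 55000 kip·ft²: δ_0 = 0.67952 ft and δ_{BB} = 0.01271 ft/kip.
Compatibility — the beam at B must follow the support down by 0.04167 ft: δ_0 − R_B·δ_{BB} = 0.04167, so R_B = (0.67952 − 0.04167)/0.01271 = 50.18 kip.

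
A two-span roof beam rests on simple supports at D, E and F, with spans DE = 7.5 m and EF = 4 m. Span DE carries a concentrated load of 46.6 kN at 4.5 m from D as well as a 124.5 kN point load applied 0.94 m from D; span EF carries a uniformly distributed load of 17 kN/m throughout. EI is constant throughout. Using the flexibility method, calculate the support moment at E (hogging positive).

M_E = 93.15 kN·m

Insert a hinge at E; M_E is the redundant, and each span becomes simply supported.
End slopes at the hinge E, treating each span as simply supported:
  span DE: point load 46.6 at a = 4.5: Pab(L + a)/(6LEI) = 167.8/EI
  span DE: point load 124.5 at a = 0.94: Pab(L + a)/(6LEI) = 144/EI
  span EF: UDL 17: wL³/(24EI) = 45.33/EI
  relative rotation θ_0 = (311.7 + 45.33)/EI = 357.1/EI
A unit hogging moment at E produces rotation L₁/(3EI) + L₂/(3EI) = 3.833/EI.
Compatibility: M_E·(L₁+L₂)/(3EI) = θ_0, giving M_E = 93.15 kN·m (hogging).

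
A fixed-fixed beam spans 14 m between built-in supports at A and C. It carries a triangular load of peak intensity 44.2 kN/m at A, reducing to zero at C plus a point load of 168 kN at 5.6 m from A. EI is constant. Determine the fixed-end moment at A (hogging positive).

Take the two fixed-end moments M_A, M_C as redundants; the released structure is the simple span AC.
End rotations of the released simple span under the applied load (×1/EI):
  at A: triangular load, peak 44.2: w₀L³/(45EI) = 2695/EI
  at C: triangular load, peak 44.2: 7w₀L³/(360EI) = 2358/EI
  at A: point load 168 at a = 5.6: Pab(L + b)/(6LEI) = 2107/EI
  at C: point load 168 at a = 5.6: Pab(L + a)/(6LEI) = 1844/EI
  θ_A0 = 4803/EI,  θ_C0 = 4202/EI
Flexibility coefficients: a unit moment at one end gives L/(3EI) there and L/(6EI) at the far end, so f₁₁ = f₂₂ = 4.667/EI and f₁₂ = f₂₁ = 2.333/EI.
Compatibility — zero rotation at each built-in end:
  4.667 M_A + 2.333 M_C = 4803
  2.333 M_A + 4.667 M_C = 4202
Solving the pair gives M_A = 771.8 kN·m and M_C = 514.6 kN·m (hogging).

M_A = 771.8 kN·m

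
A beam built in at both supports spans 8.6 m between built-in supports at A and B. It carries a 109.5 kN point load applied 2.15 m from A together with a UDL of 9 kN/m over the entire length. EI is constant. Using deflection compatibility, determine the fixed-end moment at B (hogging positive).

Release both end moments; the primary structure is a simply-supported span AB with redundants M_A and M_B.
End rotations of the released simple span under the applied load (×1/EI):
  at A: point load 109.5 at a = 2.15: Pab(L + b)/(6LEI) = 442.9/EI
  at B: point load 109.5 at a = 2.15: Pab(L + a)/(6LEI) = 316.4/EI
  at A: UDL 9: wL³/(24EI) = 238.5/EI
  at B: UDL 9: wL³/(24EI) = 238.5/EI
  θ_A0 = 681.4/EI,  θ_B0 = 554.9/EI
Flexibility coefficients: a unit moment at one end gives L/(3EI) there and L/(6EI) at the far end, so f₁₁ = f₂₂ = 2.867/EI and f₁₂ = f₂₁ = 1.433/EI.
Compatibility — zero rotation at each built-in end:
  2.867 M_A + 1.433 M_B = 681.4
  1.433 M_A + 2.867 M_B = 554.9
Solving the pair gives M_A = 187.9 kN·m and M_B = 99.61 kN·m (hogging).

M_B = 99.61 kN·m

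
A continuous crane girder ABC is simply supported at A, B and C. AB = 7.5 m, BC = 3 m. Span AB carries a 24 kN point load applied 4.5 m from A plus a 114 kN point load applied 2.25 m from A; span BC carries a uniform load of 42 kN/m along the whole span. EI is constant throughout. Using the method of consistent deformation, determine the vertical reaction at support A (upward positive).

Take M_B as the redundant. Released structure: two simple spans AB and BC with a hinge at B.
End slopes at the hinge B, treating each span as simply supported:
  span AB: point load 24 at a = 4.5: Pab(L + a)/(6LEI) = 86.4/EI
  span AB: point load 114 at a = 2.25: Pab(L + a)/(6LEI) = 291.8/EI
  span BC: UDL 42: wL³/(24EI) = 47.25/EI
  relative rotation θ_0 = (378.2 + 47.25)/EI = 425.4/EI
A unit hogging moment at B produces rotation L₁/(3EI) + L₂/(3EI) = 3.5/EI.
Slope continuity at B: θ_0 = M_B·3.5/EI, so M_B = 425.4/3.5 = 121.5 kN·m (hogging).
Span AB, ΣM about A with M_B applied at B: R_B^{AB}·7.5 = 364.5 + 121.5, so R_B^{AB} = 64.81 kN and R_A = 138 − 64.81 = 73.19 kN.

R_A = 73.19 kN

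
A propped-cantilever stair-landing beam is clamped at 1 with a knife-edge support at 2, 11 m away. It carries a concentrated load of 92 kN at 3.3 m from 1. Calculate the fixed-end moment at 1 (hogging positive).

M_1 = 180.6 kN·m

Take the reaction at 2 as the redundant and release it; the primary structure is a cantilever fixed at 1.
Primary-structure tip deflection at 2 by superposition:
  point load 92 at a = 3.3: Pa²(3L − a)/(6EI) = 4959/EI
Tip deflection under a unit load at 2: L³/(3EI) = 443.7/EI.
The prop prevents deflection at 2: R_2 = δ_0/δ_{22} = 4959/443.7 = 11.18 kN.
Moment equilibrium about 1: M_1 = Σ(load moments about 1) − R_2·L = 303.6 − 11.18×11 = 180.6 kN·m.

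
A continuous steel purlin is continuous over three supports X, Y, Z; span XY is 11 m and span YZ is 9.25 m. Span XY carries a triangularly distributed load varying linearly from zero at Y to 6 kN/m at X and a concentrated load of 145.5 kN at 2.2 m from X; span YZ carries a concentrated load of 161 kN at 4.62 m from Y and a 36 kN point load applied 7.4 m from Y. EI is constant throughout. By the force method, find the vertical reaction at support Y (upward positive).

R_Y = 177.4 kN

Take M_Y as the redundant. Released structure: two simple spans XY and YZ with a hinge at Y.
Discontinuity in slope at Y on the released structure — sum the simple-span end rotations:
  span XY: triangular load, peak 6: 7w₀L³/(360EI) = 155.3/EI
  span XY: point load 145.5 at a = 2.2: Pab(L + a)/(6LEI) = 563.4/EI
  span YZ: point load 161 at a = 4.62: Pab(L + b)/(6LEI) = 861.3/EI
  span YZ: point load 36 at a = 7.4: Pab(L + b)/(6LEI) = 98.57/EI
  relative rotation θ_0 = (718.7 + 959.8)/EI = 1679/EI
A unit hogging moment at Y produces rotation L₁/(3EI) + L₂/(3EI) = 6.75/EI.
Compatibility: M_Y·(L₁+L₂)/(3EI) = θ_0, giving M_Y = 248.7 kN·m (hogging).
Span XY, ΣM about X with M_Y applied at Y: R_Y^{XY}·11 = 441.1 + 248.7, so R_Y^{XY} = 62.71 kN and R_X = 178.5 − 62.71 = 115.8 kN.
Span YZ, ΣM about Z: R_Y^{YZ}·9.25 = 812 + 248.7, so R_Y^{YZ} = 114.7 kN and R_Z = 197 − 114.7 = 82.33 kN.
R_Y = 62.71 + 114.7 = 177.4 kN.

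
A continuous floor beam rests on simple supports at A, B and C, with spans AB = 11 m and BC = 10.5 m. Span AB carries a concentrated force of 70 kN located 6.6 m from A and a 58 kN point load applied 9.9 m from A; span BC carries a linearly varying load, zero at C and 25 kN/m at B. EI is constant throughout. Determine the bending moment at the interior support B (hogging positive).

Insert a hinge at B; M_B is the redundant, and each span becomes simply supported.
Rotations at B on the released spans (each span's end-slope, ×1/EI):
  span AB: point load 70 at a = 6.6: Pab(L + a)/(6LEI) = 542.1/EI
  span AB: point load 58 at a = 9.9: Pab(L + a)/(6LEI) = 200/EI
  span BC: triangular load, peak 25: w₀L³/(45EI) = 643.1/EI
  relative rotation θ_0 = (742.1 + 643.1)/EI = 1385/EI
A unit hogging moment at B produces rotation L₁/(3EI) + L₂/(3EI) = 7.167/EI.
Compatibility: M_B·(L₁+L₂)/(3EI) = θ_0, giving M_B = 193.3 kN·m (hogging).

M_B = 193.3 kN·m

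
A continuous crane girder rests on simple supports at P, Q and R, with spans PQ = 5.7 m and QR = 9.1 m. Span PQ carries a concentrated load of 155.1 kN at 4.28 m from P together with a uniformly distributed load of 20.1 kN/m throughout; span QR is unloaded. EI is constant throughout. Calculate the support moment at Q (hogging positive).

Release continuity at Q by inserting a hinge; the redundant is the internal moment M_Q. The primary structure is two simply-supported spans PQ and QR.
Rotations at Q on the released spans (each span's end-slope, ×1/EI):
  span PQ: point load 155.1 at a = 4.28: Pab(L + a)/(6LEI) = 275.1/EI
  span PQ: UDL 20.1: wL³/(24EI) = 155.1/EI
  relative rotation θ_0 = (430.2 + 0)/EI = 430.2/EI
A unit hogging moment at Q produces rotation L₁/(3EI) + L₂/(3EI) = 4.933/EI.
Slope continuity at Q: θ_0 = M_Q·4.933/EI, so M_Q = 430.2/4.933 = 87.2 kN·m (hogging).

M_Q = 87.2 kN·m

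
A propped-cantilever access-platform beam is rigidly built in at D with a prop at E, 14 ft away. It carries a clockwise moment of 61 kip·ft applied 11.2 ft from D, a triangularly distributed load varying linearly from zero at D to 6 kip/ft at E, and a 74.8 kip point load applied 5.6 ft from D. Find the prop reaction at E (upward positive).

Take the reaction at E as the redundant and release it; the primary structure is a cantilever fixed at D.
Primary-structure tip deflection at E by superposition:
  clockwise couple 61 at a = 11.2: M₀a(2L − a)/(2EI) = 5739/EI
  triangular load, peak 6 at the free end: 11w₀L⁴/(120EI) = 21129/EI
  point load 74.8 at a = 5.6: Pa²(3L − a)/(6EI) = 14231/EI
  δ_0 = 41098/EI
Tip deflection under a unit load at E: L³/(3EI) = 914.7/EI.
Compatibility at E: δ_0 − R_E·δ_{EE} = 0, so R_E = 41098/914.7 = 44.93 kip.

R_E = 44.93 kip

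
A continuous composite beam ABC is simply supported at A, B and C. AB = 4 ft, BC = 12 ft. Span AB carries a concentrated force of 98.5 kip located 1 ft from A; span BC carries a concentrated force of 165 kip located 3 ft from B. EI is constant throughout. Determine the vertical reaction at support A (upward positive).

Release continuity at B by inserting a hinge; the redundant is the internal moment M_B. The primary structure is two simply-supported spans AB and BC.
Discontinuity in slope at B on the released structure — sum the simple-span end rotations:
  span AB: point load 98.5 at a = 1: Pab(L + a)/(6LEI) = 61.56/EI
  span BC: point load 165 at a = 3: Pab(L + b)/(6LEI) = 1299/EI
  relative rotation θ_0 = (61.56 + 1299)/EI = 1361/EI
A unit hogging moment at B produces rotation L₁/(3EI) + L₂/(3EI) = 5.333/EI.
Compatibility: M_B·(L₁+L₂)/(3EI) = θ_0, giving M_B = 255.2 kip·ft (hogging).
Span AB, ΣM about A with M_B applied at B: R_B^{AB}·4 = 98.5 + 255.2, so R_B^{AB} = 88.42 kip and R_A = 98.5 − 88.42 = 10.08 kip.

R_A = 10.08 kip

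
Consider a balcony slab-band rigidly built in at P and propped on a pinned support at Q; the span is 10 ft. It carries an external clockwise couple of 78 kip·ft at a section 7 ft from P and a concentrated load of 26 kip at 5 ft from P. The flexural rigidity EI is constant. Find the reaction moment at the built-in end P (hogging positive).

Remove the prop at Q; the released (primary) structure is a cantilever built in at P.
Downward deflection at the released point Q due to the loads:
  clockwise couple 78 at a = 7: M₀a(2L − a)/(2EI) = 3549/EI
  point load 26 at a = 5: Pa²(3L − a)/(6EI) = 2708/EI
  δ_0 = 6257/EI
Tip deflection under a unit load at Q: L³/(3EI) = 333.3/EI.
Compatibility at Q: δ_0 − R_Q·δ_{QQ} = 0, so R_Q = 6257/333.3 = 18.77 kip.
Moment equilibrium about P: M_P = Σ(load moments about P) − R_Q·L = 208 − 18.77×10 = 20.28 kip·ft.

M_P = 20.28 kip·ft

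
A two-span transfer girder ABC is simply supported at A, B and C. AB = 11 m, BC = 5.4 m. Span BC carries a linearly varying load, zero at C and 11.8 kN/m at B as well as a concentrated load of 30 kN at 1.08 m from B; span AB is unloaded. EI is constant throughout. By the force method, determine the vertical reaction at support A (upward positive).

R_A = -1.385 kN

Release continuity at B by inserting a hinge; the redundant is the internal moment M_B. The primary structure is two simply-supported spans AB and BC.
Discontinuity in slope at B on the released structure — sum the simple-span end rotations:
  span BC: triangular load, peak 11.8: w₀L³/(45EI) = 41.29/EI
  span BC: point load 30 at a = 1.08: Pab(L + b)/(6LEI) = 41.99/EI
  relative rotation θ_0 = (0 + 83.28)/EI = 83.28/EI
A unit hogging moment at B produces rotation L₁/(3EI) + L₂/(3EI) = 5.467/EI.
Compatibility: M_B·(L₁+L₂)/(3EI) = θ_0, giving M_B = 15.23 kN·m (hogging).
Span AB, ΣM about A with M_B applied at B: R_B^{AB}·11 = 0 + 15.23, so R_B^{AB} = 1.385 kN and R_A = 0 − 1.385 = -1.385 kN.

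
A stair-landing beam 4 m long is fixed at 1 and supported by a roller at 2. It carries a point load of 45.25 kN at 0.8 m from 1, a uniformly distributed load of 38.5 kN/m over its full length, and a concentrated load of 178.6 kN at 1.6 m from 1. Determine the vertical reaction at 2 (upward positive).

R_2 = 97.43 kN

Remove the prop at 2; the released (primary) structure is a cantilever built in at 1.
Downward deflection at the released point 2 due to the loads:
  point load 45.25 at a = 0.8: Pa²(3L − a)/(6EI) = 54.06/EI
  UDL 38.5: wL⁴/(8EI) = 1232/EI
  point load 178.6 at a = 1.6: Pa²(3L − a)/(6EI) = 792.5/EI
  δ_0 = 2079/EI
Tip deflection under a unit load at 2: L³/(3EI) = 21.33/EI.
Compatibility at 2: δ_0 − R_2·δ_{22} = 0, so R_2 = 2079/21.33 = 97.43 kN.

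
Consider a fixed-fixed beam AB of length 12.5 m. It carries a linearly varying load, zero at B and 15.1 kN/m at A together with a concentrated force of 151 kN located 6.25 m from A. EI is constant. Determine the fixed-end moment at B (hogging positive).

M_B = 314.6 kN·m

Take the two fixed-end moments M_A, M_B as redundants; the released structure is the simple span AB.
End rotations of the released simple span under the applied load (×1/EI):
  at A: triangular load, peak 15.1: w₀L³/(45EI) = 655.4/EI
  at B: triangular load, peak 15.1: 7w₀L³/(360EI) = 573.5/EI
  at A: point load 151 at a = 6.25: Pab(L + b)/(6LEI) = 1475/EI
  at B: point load 151 at a = 6.25: Pab(L + a)/(6LEI) = 1475/EI
  θ_A0 = 2130/EI,  θ_B0 = 2048/EI
Flexibility coefficients: a unit moment at one end gives L/(3EI) there and L/(6EI) at the far end, so f₁₁ = f₂₂ = 4.167/EI and f₁₂ = f₂₁ = 2.083/EI.
Compatibility — zero rotation at each built-in end:
  4.167 M_A + 2.083 M_B = 2130
  2.083 M_A + 4.167 M_B = 2048
Solving the pair gives M_A = 353.9 kN·m and M_B = 314.6 kN·m (hogging).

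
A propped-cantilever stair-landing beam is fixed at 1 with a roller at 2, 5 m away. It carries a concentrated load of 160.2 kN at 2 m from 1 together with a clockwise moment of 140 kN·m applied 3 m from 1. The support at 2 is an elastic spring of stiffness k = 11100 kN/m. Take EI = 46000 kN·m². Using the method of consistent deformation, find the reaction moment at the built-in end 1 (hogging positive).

M_1 = 148.4 kN·m

Release the roller at 2. Primary structure: cantilever fixed at 1.
Free-end deflection of the primary structure under the applied loading (downward +):
  point load 160.2 at a = 2: Pa²(3L − a)/(6EI) = 1388/EI
  clockwise couple 140 at a = 3: M₀a(2L − a)/(2EI) = 1470/EI
  δ_0 = 2858/EI
Tip deflection under a unit load at 2: L³/(3EI) = 41.67/EI.
With EI = 46000 kN·m²: δ_0 = 0.062139 m and δ_{22} = 0.000906 m/kN.
Compatibility — the spring shortens by R_2/k under the reaction it provides: δ_0 − R_2·δ_{22} = R_2/k. With 1/k = 0.00009 m/kN, R_2 = δ_0 / (δ_{22} + 1/k) = 0.062139 / (0.000906 + 0.00009) = 62.4 kN.
Moment equilibrium about 1: M_1 = Σ(load moments about 1) − R_2·L = 460.4 − 62.4×5 = 148.4 kN·m.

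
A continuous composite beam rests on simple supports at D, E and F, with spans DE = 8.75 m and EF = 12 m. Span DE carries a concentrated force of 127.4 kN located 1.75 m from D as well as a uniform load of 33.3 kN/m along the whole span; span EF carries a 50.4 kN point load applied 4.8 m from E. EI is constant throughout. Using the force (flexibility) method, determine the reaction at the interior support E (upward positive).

Insert a hinge at E; M_E is the redundant, and each span becomes simply supported.
Discontinuity in slope at E on the released structure — sum the simple-span end rotations:
  span DE: point load 127.4 at a = 1.75: Pab(L + a)/(6LEI) = 312.1/EI
  span DE: UDL 33.3: wL³/(24EI) = 929.5/EI
  span EF: point load 50.4 at a = 4.8: Pab(L + b)/(6LEI) = 464.5/EI
  relative rotation θ_0 = (1242 + 464.5)/EI = 1706/EI
A unit hogging moment at E produces rotation L₁/(3EI) + L₂/(3EI) = 6.917/EI.
Slope continuity at E: θ_0 = M_E·6.917/EI, so M_E = 1706/6.917 = 246.7 kN·m (hogging).
Span DE, ΣM about D with M_E applied at E: R_E^{DE}·8.75 = 1498 + 246.7, so R_E^{DE} = 199.4 kN and R_D = 418.8 − 199.4 = 219.4 kN.
Span EF, ΣM about F: R_E^{EF}·12 = 362.9 + 246.7, so R_E^{EF} = 50.8 kN and R_F = 50.4 − 50.8 = -0.3958 kN.
R_E = 199.4 + 50.8 = 250.2 kN.

R_E = 250.2 kN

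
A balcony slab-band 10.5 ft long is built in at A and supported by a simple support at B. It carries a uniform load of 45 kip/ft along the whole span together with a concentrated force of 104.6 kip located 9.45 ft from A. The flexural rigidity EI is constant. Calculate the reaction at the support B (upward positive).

Remove the prop at B; the released (primary) structure is a cantilever built in at A.
Primary-structure tip deflection at B by superposition:
  UDL 45: wL⁴/(8EI) = 68372/EI
  point load 104.6 at a = 9.45: Pa²(3L − a)/(6EI) = 34328/EI
  δ_0 = 102701/EI
Tip deflection under a unit load at B: L³/(3EI) = 385.9/EI.
Compatibility at B: δ_0 − R_B·δ_{BB} = 0, so R_B = 102701/385.9 = 266.1 kip.

R_B = 266.1 kip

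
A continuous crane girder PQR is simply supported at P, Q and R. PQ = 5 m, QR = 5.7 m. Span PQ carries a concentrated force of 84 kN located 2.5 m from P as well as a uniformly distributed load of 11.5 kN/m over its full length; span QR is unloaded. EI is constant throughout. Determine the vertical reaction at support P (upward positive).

Take M_Q as the redundant. Released structure: two simple spans PQ and QR with a hinge at Q.
End slopes at the hinge Q, treating each span as simply supported:
  span PQ: point load 84 at a = 2.5: Pab(L + a)/(6LEI) = 131.2/EI
  span PQ: UDL 11.5: wL³/(24EI) = 59.9/EI
  relative rotation θ_0 = (191.1 + 0)/EI = 191.1/EI
A unit hogging moment at Q produces rotation L₁/(3EI) + L₂/(3EI) = 3.567/EI.
Slope continuity at Q: θ_0 = M_Q·3.567/EI, so M_Q = 191.1/3.567 = 53.59 kN·m (hogging).
Span PQ, ΣM about P with M_Q applied at Q: R_Q^{PQ}·5 = 353.8 + 53.59, so R_Q^{PQ} = 81.47 kN and R_P = 141.5 − 81.47 = 60.03 kN.

R_P = 60.03 kN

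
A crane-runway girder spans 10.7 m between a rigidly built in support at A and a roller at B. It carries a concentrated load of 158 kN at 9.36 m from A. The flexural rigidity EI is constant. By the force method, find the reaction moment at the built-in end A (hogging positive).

M_A = 104.2 kN·m

Release the roller at B. Primary structure: cantilever fixed at A.
Free-end deflection of the primary structure under the applied loading (downward +):
  point load 158 at a = 9.36: Pa²(3L − a)/(6EI) = 52462/EI
Tip deflection under a unit load at B: L³/(3EI) = 408.3/EI.
The prop prevents deflection at B: R_B = δ_0/δ_{BB} = 52462/408.3 = 128.5 kN.
Moment equilibrium about A: M_A = Σ(load moments about A) − R_B·L = 1479 − 128.5×10.7 = 104.2 kN·m.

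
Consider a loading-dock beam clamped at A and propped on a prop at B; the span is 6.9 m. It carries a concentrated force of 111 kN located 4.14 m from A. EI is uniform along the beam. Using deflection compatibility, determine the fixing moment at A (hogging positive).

Choose R_B as the redundant. The primary structure is the cantilever fixed at A.
Free-end deflection of the primary structure under the applied loading (downward +):
  point load 111 at a = 4.14: Pa²(3L − a)/(6EI) = 5251/EI
Tip deflection under a unit load at B: L³/(3EI) = 109.5/EI.
Compatibility at B: δ_0 − R_B·δ_{BB} = 0, so R_B = 5251/109.5 = 47.95 kN.
Moment equilibrium about A: M_A = Σ(load moments about A) − R_B·L = 459.5 − 47.95×6.9 = 128.7 kN·m.

M_A = 128.7 kN·m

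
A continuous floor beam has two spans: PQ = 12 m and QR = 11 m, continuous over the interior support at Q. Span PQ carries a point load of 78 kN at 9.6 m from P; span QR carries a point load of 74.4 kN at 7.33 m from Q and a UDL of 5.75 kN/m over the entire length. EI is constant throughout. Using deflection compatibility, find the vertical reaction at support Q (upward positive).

Take M_Q as the redundant. Released structure: two simple spans PQ and QR with a hinge at Q.
Discontinuity in slope at Q on the released structure — sum the simple-span end rotations:
  span PQ: point load 78 at a = 9.6: Pab(L + a)/(6LEI) = 539.1/EI
  span QR: point load 74.4 at a = 7.33: Pab(L + b)/(6LEI) = 444.9/EI
  span QR: UDL 5.75: wL³/(24EI) = 318.9/EI
  relative rotation θ_0 = (539.1 + 763.8)/EI = 1303/EI
A unit hogging moment at Q produces rotation L₁/(3EI) + L₂/(3EI) = 7.667/EI.
Slope continuity at Q: θ_0 = M_Q·7.667/EI, so M_Q = 1303/7.667 = 169.9 kN·m (hogging).
Span PQ, ΣM about P with M_Q applied at Q: R_Q^{PQ}·12 = 748.8 + 169.9, so R_Q^{PQ} = 76.56 kN and R_P = 78 − 76.56 = 1.438 kN.
Span QR, ΣM about R: R_Q^{QR}·11 = 620.9 + 169.9, so R_Q^{QR} = 71.9 kN and R_R = 137.7 − 71.9 = 65.75 kN.
R_Q = 76.56 + 71.9 = 148.5 kN.

R_Q = 148.5 kN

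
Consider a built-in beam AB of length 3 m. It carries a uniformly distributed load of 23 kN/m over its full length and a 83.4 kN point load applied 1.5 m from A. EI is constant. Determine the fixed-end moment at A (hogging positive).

Take the two fixed-end moments M_A, M_B as redundants; the released structure is the simple span AB.
On the primary (simply-supported) span, the end slopes from the loading are:
  at A: UDL 23: wL³/(24EI) = 25.88/EI
  at B: UDL 23: wL³/(24EI) = 25.88/EI
  at A: point load 83.4 at a = 1.5: Pab(L + b)/(6LEI) = 46.91/EI
  at B: point load 83.4 at a = 1.5: Pab(L + a)/(6LEI) = 46.91/EI
  θ_A0 = 72.79/EI,  θ_B0 = 72.79/EI
Flexibility coefficients: a unit moment at one end gives L/(3EI) there and L/(6EI) at the far end, so f₁₁ = f₂₂ = 1/EI and f₁₂ = f₂₁ = 0.5/EI.
Compatibility — zero rotation at each built-in end:
  1 M_A + 0.5 M_B = 72.79
  0.5 M_A + 1 M_B = 72.79
Solving the pair gives M_A = 48.52 kN·m and M_B = 48.52 kN·m (hogging).

M_A = 48.52 kN·m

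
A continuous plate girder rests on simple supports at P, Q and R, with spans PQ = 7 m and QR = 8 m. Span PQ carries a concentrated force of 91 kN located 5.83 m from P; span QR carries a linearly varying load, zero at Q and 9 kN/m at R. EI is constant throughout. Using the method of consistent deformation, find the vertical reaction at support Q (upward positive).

Insert a hinge at Q; M_Q is the redundant, and each span becomes simply supported.
Discontinuity in slope at Q on the released structure — sum the simple-span end rotations:
  span PQ: point load 91 at a = 5.83: Pab(L + a)/(6LEI) = 189.6/EI
  span QR: triangular load, peak 9: 7w₀L³/(360EI) = 89.6/EI
  relative rotation θ_0 = (189.6 + 89.6)/EI = 279.2/EI
A unit hogging moment at Q produces rotation L₁/(3EI) + L₂/(3EI) = 5/EI.
Slope continuity at Q: θ_0 = M_Q·5/EI, so M_Q = 279.2/5 = 55.84 kN·m (hogging).
Span PQ, ΣM about P with M_Q applied at Q: R_Q^{PQ}·7 = 530.5 + 55.84, so R_Q^{PQ} = 83.77 kN and R_P = 91 − 83.77 = 7.232 kN.
Span QR, ΣM about R: R_Q^{QR}·8 = 96 + 55.84, so R_Q^{QR} = 18.98 kN and R_R = 36 − 18.98 = 17.02 kN.
R_Q = 83.77 + 18.98 = 102.7 kN.

R_Q = 102.7 kN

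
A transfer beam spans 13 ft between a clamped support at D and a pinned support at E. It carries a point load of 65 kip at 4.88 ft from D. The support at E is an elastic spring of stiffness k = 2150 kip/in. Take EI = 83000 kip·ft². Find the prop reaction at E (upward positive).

Release the roller at E. Primary structure: cantilever fixed at D.
Primary-structure tip deflection at E by superposition:
  point load 65 at a = 4.88: Pa²(3L − a)/(6EI) = 8803/EI
Flexibility coefficient — unit upward force at E: δ_{EE} = L³/(3EI) = 732.3/EI.
With EI = 83000 kip·ft²: δ_0 = 0.10606 ft and δ_{EE} = 0.008823 ft/kip.
Compatibility — the spring shortens by R_E/k under the reaction it provides: δ_0 − R_E·δ_{EE} = R_E/k. With 1/k = 1/(2150×12) ft/kip = 0.000039 ft/kip, R_E = δ_0 / (δ_{EE} + 1/k) = 0.10606 / (0.008823 + 0.000039) = 11.97 kip.

R_E = 11.97 kip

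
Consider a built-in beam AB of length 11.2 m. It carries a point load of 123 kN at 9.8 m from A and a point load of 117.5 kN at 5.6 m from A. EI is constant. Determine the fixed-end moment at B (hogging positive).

M_B = 296.3 kN·m

Take the two fixed-end moments M_A, M_B as redundants; the released structure is the simple span AB.
End rotations of the released simple span under the applied load (×1/EI):
  at A: point load 123 at a = 9.8: Pab(L + b)/(6LEI) = 316.4/EI
  at B: point load 123 at a = 9.8: Pab(L + a)/(6LEI) = 527.4/EI
  at A: point load 117.5 at a = 5.6: Pab(L + b)/(6LEI) = 921.2/EI
  at B: point load 117.5 at a = 5.6: Pab(L + a)/(6LEI) = 921.2/EI
  θ_A0 = 1238/EI,  θ_B0 = 1449/EI
Flexibility coefficients: a unit moment at one end gives L/(3EI) there and L/(6EI) at the far end, so f₁₁ = f₂₂ = 3.733/EI and f₁₂ = f₂₁ = 1.867/EI.
Compatibility — zero rotation at each built-in end:
  3.733 M_A + 1.867 M_B = 1238
  1.867 M_A + 3.733 M_B = 1449
Solving the pair gives M_A = 183.3 kN·m and M_B = 296.3 kN·m (hogging).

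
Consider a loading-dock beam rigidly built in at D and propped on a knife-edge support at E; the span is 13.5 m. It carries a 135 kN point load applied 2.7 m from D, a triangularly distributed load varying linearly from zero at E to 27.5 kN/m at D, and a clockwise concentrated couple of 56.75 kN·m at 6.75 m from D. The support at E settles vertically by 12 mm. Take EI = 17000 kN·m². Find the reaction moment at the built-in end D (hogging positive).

M_D = 592.8 kN·m

Take the reaction at E as the redundant and release it; the primary structure is a cantilever fixed at D.
Primary-structure tip deflection at E by superposition:
  point load 135 at a = 2.7: Pa²(3L − a)/(6EI) = 6200/EI
  triangular load, peak 27.5 at the fixed end: w₀L⁴/(30EI) = 30447/EI
  clockwise couple 56.75 at a = 6.75: M₀a(2L − a)/(2EI) = 3879/EI
  δ_0 = 40526/EI
Tip deflection under a unit load at E: L³/(3EI) = 820.1/EI.
With EI = 17000 kN·m²: δ_0 = 2.3839 m and δ_{EE} = 0.048243 m/kN.
Compatibility — the beam at E must follow the support down by 0.012 m: δ_0 − R_E·δ_{EE} = 0.012, so R_E = (2.3839 − 0.012)/0.048243 = 49.17 kN.
Moment equilibrium about D: M_D = Σ(load moments about D) − R_E·L = 1257 − 49.17×13.5 = 592.8 kN·m.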